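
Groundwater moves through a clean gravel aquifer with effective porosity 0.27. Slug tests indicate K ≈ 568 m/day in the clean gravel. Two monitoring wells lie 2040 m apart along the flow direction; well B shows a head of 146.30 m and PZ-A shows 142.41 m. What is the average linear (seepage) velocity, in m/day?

4.01

Hydraulic gradient i = (146.30 − 142.41) / 2040 = 3.89 / 2040 = 0.001907.
Darcy flux q = K · i = 568.0 × 0.001907 = 1.083 m/day.
Seepage velocity v = q / n_e = 1.083 / 0.27 = 4.011 m/day.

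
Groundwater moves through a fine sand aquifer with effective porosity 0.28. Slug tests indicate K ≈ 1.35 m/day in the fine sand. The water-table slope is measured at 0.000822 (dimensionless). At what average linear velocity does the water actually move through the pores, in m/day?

Hydraulic gradient i = 0.000822.
Darcy flux q = K · i = 1.350 × 0.0008220 = 0.001110 m/day.
Seepage velocity v = q / n_e = 0.001110 / 0.28 = 0.003963 m/day.

0.00396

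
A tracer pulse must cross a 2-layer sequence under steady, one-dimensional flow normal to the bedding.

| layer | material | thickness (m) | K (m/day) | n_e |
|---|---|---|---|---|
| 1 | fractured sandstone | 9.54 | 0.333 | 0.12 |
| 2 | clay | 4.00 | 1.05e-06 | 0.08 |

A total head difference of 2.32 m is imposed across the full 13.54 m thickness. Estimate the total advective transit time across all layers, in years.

6590

With flow normal to the layers, continuity requires the same specific discharge q through every layer.
Σ(b_i/K_i) = 9.54/0.333 + 4.00/1.05e-06 = 3.810e+06 d.
q = Δh / Σ(b_i/K_i) = 2.32 / 3.810e+06 = 6.090e-07 m/day.
In each layer the seepage velocity is v_i = q/n_i, so the layer transit time is t_i = b_i·n_i / q:
  layer 1 (fractured sandstone): t_1 = 9.54 × 0.12 / 6.090e-07 = 1.880e+06 d
  layer 2 (clay): t_2 = 4.00 × 0.08 / 6.090e-07 = 5.255e+05 d
Total t = Σ t_i = 2.405e+06 days = 6585 years.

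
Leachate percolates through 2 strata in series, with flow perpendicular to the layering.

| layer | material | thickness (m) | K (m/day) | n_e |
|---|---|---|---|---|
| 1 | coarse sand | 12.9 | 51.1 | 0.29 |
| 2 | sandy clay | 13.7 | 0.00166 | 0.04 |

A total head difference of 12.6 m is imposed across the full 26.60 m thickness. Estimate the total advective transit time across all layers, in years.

With flow normal to the layers, continuity requires the same specific discharge q through every layer.
Σ(b_i/K_i) = 12.9/51.1 + 13.7/0.00166 = 8253 d.
q = Δh / Σ(b_i/K_i) = 12.6 / 8253 = 0.001527 m/day.
In each layer the seepage velocity is v_i = q/n_i, so the layer transit time is t_i = b_i·n_i / q:
  layer 1 (coarse sand): t_1 = 12.9 × 0.29 / 0.001527 = 2450 d
  layer 2 (sandy clay): t_2 = 13.7 × 0.04 / 0.001527 = 359.0 d
Total t = Σ t_i = 2809 days = 7.692 years.

7.69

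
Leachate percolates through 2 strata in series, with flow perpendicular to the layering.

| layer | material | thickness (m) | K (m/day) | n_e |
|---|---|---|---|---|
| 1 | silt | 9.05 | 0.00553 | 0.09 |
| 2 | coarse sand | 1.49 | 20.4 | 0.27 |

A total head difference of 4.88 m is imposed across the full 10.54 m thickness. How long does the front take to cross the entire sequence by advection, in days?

408

With flow normal to the layers, continuity requires the same specific discharge q through every layer.
Σ(b_i/K_i) = 9.05/0.00553 + 1.49/20.4 = 1637 d.
q = Δh / Σ(b_i/K_i) = 4.88 / 1637 = 0.002982 m/day.
In each layer the seepage velocity is v_i = q/n_i, so the layer transit time is t_i = b_i·n_i / q:
  layer 1 (silt): t_1 = 9.05 × 0.09 / 0.002982 = 273.2 d
  layer 2 (coarse sand): t_2 = 1.49 × 0.27 / 0.002982 = 134.9 d
Total t = Σ t_i = 408.1 days.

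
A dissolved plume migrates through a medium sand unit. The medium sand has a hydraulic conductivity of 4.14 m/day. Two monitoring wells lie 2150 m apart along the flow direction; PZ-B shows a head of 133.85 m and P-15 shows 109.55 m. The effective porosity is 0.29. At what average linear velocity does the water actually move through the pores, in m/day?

0.161

Hydraulic gradient i = (133.85 − 109.55) / 2150 = 24.3 / 2150 = 0.01130.
Darcy flux q = K · i = 4.140 × 0.01130 = 0.04679 m/day.
Seepage velocity v = q / n_e = 0.04679 / 0.29 = 0.1614 m/day.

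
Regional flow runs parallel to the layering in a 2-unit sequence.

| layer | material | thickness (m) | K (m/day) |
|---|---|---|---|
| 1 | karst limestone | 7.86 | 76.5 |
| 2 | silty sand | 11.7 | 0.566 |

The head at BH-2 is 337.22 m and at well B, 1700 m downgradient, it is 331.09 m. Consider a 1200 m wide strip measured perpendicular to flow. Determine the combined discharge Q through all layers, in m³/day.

Flow is parallel to layering, so each bed carries its own Darcy discharge and the transmissivities add.
Σ(K_i·b_i) = 76.5×7.86 + 0.566×11.7 = 607.9 m²/day.
Hydraulic gradient i = (337.22 − 331.09) / 1700 = 6.13 / 1700 = 0.003606.
Q = Σ(K_i·b_i) · W · i = 607.9 × 1200 × 0.003606 = 2630 m³/day.

2630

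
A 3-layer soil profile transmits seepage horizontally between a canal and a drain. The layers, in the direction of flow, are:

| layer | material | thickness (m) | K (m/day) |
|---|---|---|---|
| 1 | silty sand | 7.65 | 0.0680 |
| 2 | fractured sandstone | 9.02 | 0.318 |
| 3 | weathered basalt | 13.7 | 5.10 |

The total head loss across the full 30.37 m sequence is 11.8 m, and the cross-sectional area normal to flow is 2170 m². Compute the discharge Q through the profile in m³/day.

Flow is perpendicular to layering, so the layers act in series and the equivalent K is the thickness-weighted harmonic mean.
Total thickness L = 7.65 + 9.02 + 13.7 = 30.37 m.
Σ(b_i/K_i) = 7.65/0.0680 + 9.02/0.318 + 13.7/5.10 = 143.6 d.
K_eq = L / Σ(b_i/K_i) = 30.37 / 143.6 = 0.2116 m/day.
Q = K_eq · A · (Δh/L) = 0.2116 × 2170 × (11.8/30.37) = 178.4 m³/day.

178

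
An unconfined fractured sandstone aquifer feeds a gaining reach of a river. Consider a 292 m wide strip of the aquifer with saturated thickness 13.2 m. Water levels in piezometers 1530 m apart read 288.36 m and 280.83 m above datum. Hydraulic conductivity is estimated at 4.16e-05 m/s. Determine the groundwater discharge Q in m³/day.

68.2

Convert K: 4.16e-05 m/s × 86400 = 3.594 m/day.
Cross-sectional area A = 292 × 13.2 = 3854 m².
Hydraulic gradient i = (288.36 − 280.83) / 1530 = 7.53 / 1530 = 0.004922.
Darcy's law: Q = K · A · i = 3.594 × 3854 × 0.004922 = 68.18 m³/day.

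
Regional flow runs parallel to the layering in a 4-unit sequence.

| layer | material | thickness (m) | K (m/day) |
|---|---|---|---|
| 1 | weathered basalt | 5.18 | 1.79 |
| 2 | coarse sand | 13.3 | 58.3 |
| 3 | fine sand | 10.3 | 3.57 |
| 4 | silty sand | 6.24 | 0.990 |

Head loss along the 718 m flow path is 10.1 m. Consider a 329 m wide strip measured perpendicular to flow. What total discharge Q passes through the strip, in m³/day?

Flow is parallel to layering, so each bed carries its own Darcy discharge and the transmissivities add.
Σ(K_i·b_i) = 1.79×5.18 + 58.3×13.3 + 3.57×10.3 + 0.990×6.24 = 827.6 m²/day.
Hydraulic gradient i = Δh / L = 10.1 / 718 = 0.01407.
Q = Σ(K_i·b_i) · W · i = 827.6 × 329 × 0.01407 = 3830 m³/day.

3830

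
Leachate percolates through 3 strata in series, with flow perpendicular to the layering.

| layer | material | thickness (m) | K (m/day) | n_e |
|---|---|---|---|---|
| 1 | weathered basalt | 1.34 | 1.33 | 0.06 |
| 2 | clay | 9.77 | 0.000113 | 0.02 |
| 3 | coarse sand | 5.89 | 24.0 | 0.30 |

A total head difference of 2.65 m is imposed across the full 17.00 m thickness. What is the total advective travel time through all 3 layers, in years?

182

With flow normal to the layers, continuity requires the same specific discharge q through every layer.
Σ(b_i/K_i) = 1.34/1.33 + 9.77/0.000113 + 5.89/24.0 = 86461 d.
q = Δh / Σ(b_i/K_i) = 2.65 / 86461 = 3.065e-05 m/day.
In each layer the seepage velocity is v_i = q/n_i, so the layer transit time is t_i = b_i·n_i / q:
  layer 1 (weathered basalt): t_1 = 1.34 × 0.06 / 3.065e-05 = 2623 d
  layer 2 (clay): t_2 = 9.77 × 0.02 / 3.065e-05 = 6375 d
  layer 3 (coarse sand): t_3 = 5.89 × 0.30 / 3.065e-05 = 57652 d
Total t = Σ t_i = 66650 days = 182.5 years.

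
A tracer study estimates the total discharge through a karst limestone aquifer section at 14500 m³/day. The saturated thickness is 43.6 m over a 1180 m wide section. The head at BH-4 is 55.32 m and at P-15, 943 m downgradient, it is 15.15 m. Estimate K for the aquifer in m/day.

Cross-sectional area A = 1180 × 43.6 = 51448 m².
Hydraulic gradient i = (55.32 − 15.15) / 943 = 40.17 / 943 = 0.04260.
From Q = K·A·i, K = Q / (A·i) = 14500 / (51448 × 0.04260) = 6.616 m/day.

6.62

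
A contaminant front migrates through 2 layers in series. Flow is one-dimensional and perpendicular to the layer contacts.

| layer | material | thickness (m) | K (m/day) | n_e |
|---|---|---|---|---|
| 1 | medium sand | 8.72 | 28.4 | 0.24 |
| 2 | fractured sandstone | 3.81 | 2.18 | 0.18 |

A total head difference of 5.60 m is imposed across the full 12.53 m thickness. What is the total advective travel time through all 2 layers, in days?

With flow normal to the layers, continuity requires the same specific discharge q through every layer.
Σ(b_i/K_i) = 8.72/28.4 + 3.81/2.18 = 2.055 d.
q = Δh / Σ(b_i/K_i) = 5.60 / 2.055 = 2.725 m/day.
In each layer the seepage velocity is v_i = q/n_i, so the layer transit time is t_i = b_i·n_i / q:
  layer 1 (medium sand): t_1 = 8.72 × 0.24 / 2.725 = 0.7679 d
  layer 2 (fractured sandstone): t_2 = 3.81 × 0.18 / 2.725 = 0.2516 d
Total t = Σ t_i = 1.020 days.

1.02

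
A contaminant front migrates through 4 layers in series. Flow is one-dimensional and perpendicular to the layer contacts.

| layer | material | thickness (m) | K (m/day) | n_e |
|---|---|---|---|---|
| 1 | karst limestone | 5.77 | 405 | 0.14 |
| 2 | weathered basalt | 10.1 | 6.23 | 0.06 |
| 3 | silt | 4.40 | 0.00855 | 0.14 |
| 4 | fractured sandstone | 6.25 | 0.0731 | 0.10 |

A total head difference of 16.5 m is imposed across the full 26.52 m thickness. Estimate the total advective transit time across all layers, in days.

With flow normal to the layers, continuity requires the same specific discharge q through every layer.
Σ(b_i/K_i) = 5.77/405 + 10.1/6.23 + 4.40/0.00855 + 6.25/0.0731 = 601.8 d.
q = Δh / Σ(b_i/K_i) = 16.5 / 601.8 = 0.02742 m/day.
In each layer the seepage velocity is v_i = q/n_i, so the layer transit time is t_i = b_i·n_i / q:
  layer 1 (karst limestone): t_1 = 5.77 × 0.14 / 0.02742 = 29.46 d
  layer 2 (weathered basalt): t_2 = 10.1 × 0.06 / 0.02742 = 22.10 d
  layer 3 (silt): t_3 = 4.40 × 0.14 / 0.02742 = 22.47 d
  layer 4 (fractured sandstone): t_4 = 6.25 × 0.10 / 0.02742 = 22.79 d
Total t = Σ t_i = 96.82 days.

96.8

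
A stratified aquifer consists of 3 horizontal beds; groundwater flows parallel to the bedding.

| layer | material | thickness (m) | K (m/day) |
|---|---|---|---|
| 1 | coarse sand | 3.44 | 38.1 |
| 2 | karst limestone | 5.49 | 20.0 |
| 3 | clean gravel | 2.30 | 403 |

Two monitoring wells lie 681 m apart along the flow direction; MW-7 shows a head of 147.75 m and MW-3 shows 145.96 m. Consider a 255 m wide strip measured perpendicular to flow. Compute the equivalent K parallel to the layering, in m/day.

Flow is parallel to layering, so each bed carries its own Darcy discharge and the transmissivities add.
Σ(K_i·b_i) = 38.1×3.44 + 20.0×5.49 + 403×2.30 = 1168 m²/day.
Total thickness b = 11.23 m, so K_eq = Σ(K_i·b_i)/b = 104.0 m/day.

104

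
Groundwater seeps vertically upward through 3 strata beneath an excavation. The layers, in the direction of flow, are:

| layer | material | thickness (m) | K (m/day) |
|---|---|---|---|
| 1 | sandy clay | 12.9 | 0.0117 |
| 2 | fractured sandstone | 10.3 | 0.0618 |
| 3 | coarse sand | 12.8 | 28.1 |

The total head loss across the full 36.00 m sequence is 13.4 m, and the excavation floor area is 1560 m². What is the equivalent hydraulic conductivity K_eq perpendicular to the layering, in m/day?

0.0284

Flow is perpendicular to layering, so the layers act in series and the equivalent K is the thickness-weighted harmonic mean.
Total thickness L = 12.9 + 10.3 + 12.8 = 36.00 m.
Σ(b_i/K_i) = 12.9/0.0117 + 10.3/0.0618 + 12.8/28.1 = 1270 d.
K_eq = L / Σ(b_i/K_i) = 36.00 / 1270 = 0.02835 m/day.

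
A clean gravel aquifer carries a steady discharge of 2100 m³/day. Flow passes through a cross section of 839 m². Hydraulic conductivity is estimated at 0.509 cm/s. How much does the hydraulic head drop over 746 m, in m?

Convert K: 0.509 cm/s × 864 = 439.8 m/day.
From Q = K·A·i, i = Q / (K·A) = 2100 / (439.8 × 839.0) = 0.005691.
Head loss Δh = i · L = 0.005691 × 746 = 4.246 m.

4.25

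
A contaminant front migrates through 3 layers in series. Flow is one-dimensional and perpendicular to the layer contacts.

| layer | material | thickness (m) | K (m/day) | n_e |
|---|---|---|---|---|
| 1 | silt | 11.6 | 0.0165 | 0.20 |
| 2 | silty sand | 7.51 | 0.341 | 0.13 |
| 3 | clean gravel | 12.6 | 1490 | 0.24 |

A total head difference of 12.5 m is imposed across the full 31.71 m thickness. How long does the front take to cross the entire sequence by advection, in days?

With flow normal to the layers, continuity requires the same specific discharge q through every layer.
Σ(b_i/K_i) = 11.6/0.0165 + 7.51/0.341 + 12.6/1490 = 725.1 d.
q = Δh / Σ(b_i/K_i) = 12.5 / 725.1 = 0.01724 m/day.
In each layer the seepage velocity is v_i = q/n_i, so the layer transit time is t_i = b_i·n_i / q:
  layer 1 (silt): t_1 = 11.6 × 0.20 / 0.01724 = 134.6 d
  layer 2 (silty sand): t_2 = 7.51 × 0.13 / 0.01724 = 56.63 d
  layer 3 (clean gravel): t_3 = 12.6 × 0.24 / 0.01724 = 175.4 d
Total t = Σ t_i = 366.6 days.

367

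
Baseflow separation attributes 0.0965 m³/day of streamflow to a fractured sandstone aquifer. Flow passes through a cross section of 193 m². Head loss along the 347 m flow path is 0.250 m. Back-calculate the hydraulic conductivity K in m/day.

0.694

Hydraulic gradient i = Δh / L = 0.250 / 347 = 0.0007205.
From Q = K·A·i, K = Q / (A·i) = 0.0965 / (193.0 × 0.0007205) = 0.6940 m/day.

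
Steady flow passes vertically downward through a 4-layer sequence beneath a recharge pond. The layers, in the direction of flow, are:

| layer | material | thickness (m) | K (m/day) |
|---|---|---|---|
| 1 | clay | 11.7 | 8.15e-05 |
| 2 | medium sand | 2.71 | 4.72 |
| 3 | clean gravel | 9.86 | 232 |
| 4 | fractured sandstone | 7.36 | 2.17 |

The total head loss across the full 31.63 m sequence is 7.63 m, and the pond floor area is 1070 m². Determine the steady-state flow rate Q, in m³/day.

0.0569

Flow is perpendicular to layering, so the layers act in series and the equivalent K is the thickness-weighted harmonic mean.
Total thickness L = 11.7 + 2.71 + 9.86 + 7.36 = 31.63 m.
Σ(b_i/K_i) = 11.7/8.15e-05 + 2.71/4.72 + 9.86/232 + 7.36/2.17 = 1.436e+05 d.
K_eq = L / Σ(b_i/K_i) = 31.63 / 1.436e+05 = 0.0002203 m/day.
Q = K_eq · A · (Δh/L) = 0.0002203 × 1070 × (7.63/31.63) = 0.05687 m³/day.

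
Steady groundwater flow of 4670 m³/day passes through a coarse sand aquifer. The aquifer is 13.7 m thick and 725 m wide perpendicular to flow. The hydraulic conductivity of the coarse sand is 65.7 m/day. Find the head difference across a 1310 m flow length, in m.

9.37

Cross-sectional area A = 725 × 13.7 = 9932 m².
From Q = K·A·i, i = Q / (K·A) = 4670 / (65.70 × 9932) = 0.007156.
Head loss Δh = i · L = 0.007156 × 1310 = 9.375 m.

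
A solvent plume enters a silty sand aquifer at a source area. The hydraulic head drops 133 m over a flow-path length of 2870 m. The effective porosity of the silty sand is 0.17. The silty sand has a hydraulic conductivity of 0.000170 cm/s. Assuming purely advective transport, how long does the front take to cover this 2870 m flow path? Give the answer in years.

196

Convert K: 0.000170 cm/s × 864 = 0.1469 m/day.
Hydraulic gradient i = Δh / L = 133 / 2870 = 0.04634.
Darcy flux q = K · i = 0.1469 × 0.04634 = 0.006807 m/day.
Seepage velocity v = q / n_e = 0.006807 / 0.17 = 0.04004 m/day.
Travel time t = L / v = 2870 / 0.04004 = 71680 days = 196.2 years.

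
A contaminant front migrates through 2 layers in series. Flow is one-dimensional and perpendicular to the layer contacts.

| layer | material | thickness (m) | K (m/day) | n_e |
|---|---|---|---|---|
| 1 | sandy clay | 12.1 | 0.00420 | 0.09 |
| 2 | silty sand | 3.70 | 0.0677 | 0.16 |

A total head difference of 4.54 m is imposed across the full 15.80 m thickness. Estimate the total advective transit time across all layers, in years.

With flow normal to the layers, continuity requires the same specific discharge q through every layer.
Σ(b_i/K_i) = 12.1/0.00420 + 3.70/0.0677 = 2936 d.
q = Δh / Σ(b_i/K_i) = 4.54 / 2936 = 0.001547 m/day.
In each layer the seepage velocity is v_i = q/n_i, so the layer transit time is t_i = b_i·n_i / q:
  layer 1 (sandy clay): t_1 = 12.1 × 0.09 / 0.001547 = 704.2 d
  layer 2 (silty sand): t_2 = 3.70 × 0.16 / 0.001547 = 382.8 d
Total t = Σ t_i = 1087 days = 2.976 years.

2.98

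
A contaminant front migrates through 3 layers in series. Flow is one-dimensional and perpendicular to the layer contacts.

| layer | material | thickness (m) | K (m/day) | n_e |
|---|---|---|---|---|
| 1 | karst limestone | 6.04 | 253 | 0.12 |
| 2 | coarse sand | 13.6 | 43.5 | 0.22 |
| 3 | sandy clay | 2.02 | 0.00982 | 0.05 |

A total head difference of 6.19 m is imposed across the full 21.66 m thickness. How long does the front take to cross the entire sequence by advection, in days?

With flow normal to the layers, continuity requires the same specific discharge q through every layer.
Σ(b_i/K_i) = 6.04/253 + 13.6/43.5 + 2.02/0.00982 = 206.0 d.
q = Δh / Σ(b_i/K_i) = 6.19 / 206.0 = 0.03004 m/day.
In each layer the seepage velocity is v_i = q/n_i, so the layer transit time is t_i = b_i·n_i / q:
  layer 1 (karst limestone): t_1 = 6.04 × 0.12 / 0.03004 = 24.13 d
  layer 2 (coarse sand): t_2 = 13.6 × 0.22 / 0.03004 = 99.59 d
  layer 3 (sandy clay): t_3 = 2.02 × 0.05 / 0.03004 = 3.362 d
Total t = Σ t_i = 127.1 days.

127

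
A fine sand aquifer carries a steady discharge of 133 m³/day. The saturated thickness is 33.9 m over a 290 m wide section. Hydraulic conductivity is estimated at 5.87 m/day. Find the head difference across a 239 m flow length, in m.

Cross-sectional area A = 290 × 33.9 = 9831 m².
From Q = K·A·i, i = Q / (K·A) = 133 / (5.870 × 9831) = 0.002305.
Head loss Δh = i · L = 0.002305 × 239 = 0.5508 m.

0.551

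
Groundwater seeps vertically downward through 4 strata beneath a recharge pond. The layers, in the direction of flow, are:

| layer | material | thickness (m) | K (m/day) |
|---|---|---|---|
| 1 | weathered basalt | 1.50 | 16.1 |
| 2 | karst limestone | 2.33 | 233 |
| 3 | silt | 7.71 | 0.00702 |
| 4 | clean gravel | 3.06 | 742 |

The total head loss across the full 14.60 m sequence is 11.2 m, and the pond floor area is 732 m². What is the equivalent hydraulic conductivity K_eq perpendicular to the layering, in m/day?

0.0133

Flow is perpendicular to layering, so the layers act in series and the equivalent K is the thickness-weighted harmonic mean.
Total thickness L = 1.50 + 2.33 + 7.71 + 3.06 = 14.60 m.
Σ(b_i/K_i) = 1.50/16.1 + 2.33/233 + 7.71/0.00702 + 3.06/742 = 1098 d.
K_eq = L / Σ(b_i/K_i) = 14.60 / 1098 = 0.01329 m/day.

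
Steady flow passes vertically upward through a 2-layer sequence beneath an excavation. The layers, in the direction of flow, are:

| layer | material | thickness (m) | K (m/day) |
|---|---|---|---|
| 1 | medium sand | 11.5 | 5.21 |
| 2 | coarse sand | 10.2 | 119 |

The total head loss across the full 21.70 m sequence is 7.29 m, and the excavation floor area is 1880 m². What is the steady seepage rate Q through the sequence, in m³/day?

Flow is perpendicular to layering, so the layers act in series and the equivalent K is the thickness-weighted harmonic mean.
Total thickness L = 11.5 + 10.2 = 21.70 m.
Σ(b_i/K_i) = 11.5/5.21 + 10.2/119 = 2.293 d.
K_eq = L / Σ(b_i/K_i) = 21.70 / 2.293 = 9.464 m/day.
Q = K_eq · A · (Δh/L) = 9.464 × 1880 × (7.29/21.70) = 5977 m³/day.

5980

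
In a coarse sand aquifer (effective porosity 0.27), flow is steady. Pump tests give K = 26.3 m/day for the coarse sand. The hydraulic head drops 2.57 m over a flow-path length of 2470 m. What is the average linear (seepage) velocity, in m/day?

Hydraulic gradient i = Δh / L = 2.57 / 2470 = 0.001040.
Darcy flux q = K · i = 26.30 × 0.001040 = 0.02736 m/day.
Seepage velocity v = q / n_e = 0.02736 / 0.27 = 0.1014 m/day.

0.101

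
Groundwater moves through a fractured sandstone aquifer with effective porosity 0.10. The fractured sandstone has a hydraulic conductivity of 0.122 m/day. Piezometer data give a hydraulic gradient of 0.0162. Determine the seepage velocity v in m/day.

Hydraulic gradient i = 0.0162.
Darcy flux q = K · i = 0.1220 × 0.01620 = 0.001976 m/day.
Seepage velocity v = q / n_e = 0.001976 / 0.10 = 0.01976 m/day.

0.0198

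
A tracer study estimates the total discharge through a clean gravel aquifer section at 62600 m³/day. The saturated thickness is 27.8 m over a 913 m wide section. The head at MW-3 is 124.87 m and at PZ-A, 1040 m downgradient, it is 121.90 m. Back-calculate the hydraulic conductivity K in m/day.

864

Cross-sectional area A = 913 × 27.8 = 25381 m².
Hydraulic gradient i = (124.87 − 121.90) / 1040 = 2.97 / 1040 = 0.002856.
From Q = K·A·i, K = Q / (A·i) = 62600 / (25381 × 0.002856) = 863.6 m/day.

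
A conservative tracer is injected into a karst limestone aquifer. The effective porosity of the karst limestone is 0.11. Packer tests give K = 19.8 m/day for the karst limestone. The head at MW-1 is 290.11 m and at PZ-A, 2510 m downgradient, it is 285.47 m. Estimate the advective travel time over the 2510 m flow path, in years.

Hydraulic gradient i = (290.11 − 285.47) / 2510 = 4.64 / 2510 = 0.001849.
Darcy flux q = K · i = 19.80 × 0.001849 = 0.03660 m/day.
Seepage velocity v = q / n_e = 0.03660 / 0.11 = 0.3327 m/day.
Travel time t = L / v = 2510 / 0.3327 = 7543 days = 20.65 years.

20.7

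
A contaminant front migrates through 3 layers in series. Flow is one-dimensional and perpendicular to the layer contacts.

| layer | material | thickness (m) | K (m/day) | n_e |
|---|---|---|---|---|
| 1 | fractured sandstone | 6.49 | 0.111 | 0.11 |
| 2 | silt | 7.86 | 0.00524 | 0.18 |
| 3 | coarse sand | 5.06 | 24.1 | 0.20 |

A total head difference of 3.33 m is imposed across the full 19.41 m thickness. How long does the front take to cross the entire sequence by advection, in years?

With flow normal to the layers, continuity requires the same specific discharge q through every layer.
Σ(b_i/K_i) = 6.49/0.111 + 7.86/0.00524 + 5.06/24.1 = 1559 d.
q = Δh / Σ(b_i/K_i) = 3.33 / 1559 = 0.002136 m/day.
In each layer the seepage velocity is v_i = q/n_i, so the layer transit time is t_i = b_i·n_i / q:
  layer 1 (fractured sandstone): t_1 = 6.49 × 0.11 / 0.002136 = 334.2 d
  layer 2 (silt): t_2 = 7.86 × 0.18 / 0.002136 = 662.2 d
  layer 3 (coarse sand): t_3 = 5.06 × 0.20 / 0.002136 = 473.7 d
Total t = Σ t_i = 1470 days = 4.025 years.

4.02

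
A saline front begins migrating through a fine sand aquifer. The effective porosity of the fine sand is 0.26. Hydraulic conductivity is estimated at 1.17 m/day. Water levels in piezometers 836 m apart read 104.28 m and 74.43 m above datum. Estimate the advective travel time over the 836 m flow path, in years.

14.2

Hydraulic gradient i = (104.28 − 74.43) / 836 = 29.85 / 836 = 0.03571.
Darcy flux q = K · i = 1.170 × 0.03571 = 0.04178 m/day.
Seepage velocity v = q / n_e = 0.04178 / 0.26 = 0.1607 m/day.
Travel time t = L / v = 836 / 0.1607 = 5203 days = 14.25 years.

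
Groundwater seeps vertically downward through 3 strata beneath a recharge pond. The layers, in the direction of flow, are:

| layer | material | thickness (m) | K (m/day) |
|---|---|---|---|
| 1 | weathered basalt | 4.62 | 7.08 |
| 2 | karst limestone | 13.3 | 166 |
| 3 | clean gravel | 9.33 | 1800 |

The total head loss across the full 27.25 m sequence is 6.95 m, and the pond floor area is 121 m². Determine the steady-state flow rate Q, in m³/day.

1140

Flow is perpendicular to layering, so the layers act in series and the equivalent K is the thickness-weighted harmonic mean.
Total thickness L = 4.62 + 13.3 + 9.33 = 27.25 m.
Σ(b_i/K_i) = 4.62/7.08 + 13.3/166 + 9.33/1800 = 0.7378 d.
K_eq = L / Σ(b_i/K_i) = 27.25 / 0.7378 = 36.93 m/day.
Q = K_eq · A · (Δh/L) = 36.93 × 121 × (6.95/27.25) = 1140 m³/day.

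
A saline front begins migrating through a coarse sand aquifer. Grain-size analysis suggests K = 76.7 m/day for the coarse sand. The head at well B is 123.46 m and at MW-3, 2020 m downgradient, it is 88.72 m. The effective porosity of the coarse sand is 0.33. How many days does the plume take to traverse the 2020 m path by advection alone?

Hydraulic gradient i = (123.46 − 88.72) / 2020 = 34.74 / 2020 = 0.01720.
Darcy flux q = K · i = 76.70 × 0.01720 = 1.319 m/day.
Seepage velocity v = q / n_e = 1.319 / 0.33 = 3.997 m/day.
Travel time t = L / v = 2020 / 3.997 = 505.3 days.

505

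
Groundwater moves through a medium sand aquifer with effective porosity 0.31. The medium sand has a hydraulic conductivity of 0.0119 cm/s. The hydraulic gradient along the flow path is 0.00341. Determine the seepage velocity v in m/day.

Convert K: 0.0119 cm/s × 864 = 10.28 m/day.
Hydraulic gradient i = 0.00341.
Darcy flux q = K · i = 10.28 × 0.003410 = 0.03506 m/day.
Seepage velocity v = q / n_e = 0.03506 / 0.31 = 0.1131 m/day.

0.113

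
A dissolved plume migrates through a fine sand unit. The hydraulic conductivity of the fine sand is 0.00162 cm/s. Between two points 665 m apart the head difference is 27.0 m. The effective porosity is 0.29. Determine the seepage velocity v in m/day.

Convert K: 0.00162 cm/s × 864 = 1.400 m/day.
Hydraulic gradient i = Δh / L = 27.0 / 665 = 0.04060.
Darcy flux q = K · i = 1.400 × 0.04060 = 0.05683 m/day.
Seepage velocity v = q / n_e = 0.05683 / 0.29 = 0.1960 m/day.

0.196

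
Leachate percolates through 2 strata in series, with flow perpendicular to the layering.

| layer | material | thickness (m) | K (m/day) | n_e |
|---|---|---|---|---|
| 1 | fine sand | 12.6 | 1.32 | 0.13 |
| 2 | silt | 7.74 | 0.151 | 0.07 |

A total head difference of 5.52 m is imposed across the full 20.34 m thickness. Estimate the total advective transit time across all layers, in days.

With flow normal to the layers, continuity requires the same specific discharge q through every layer.
Σ(b_i/K_i) = 12.6/1.32 + 7.74/0.151 = 60.80 d.
q = Δh / Σ(b_i/K_i) = 5.52 / 60.80 = 0.09078 m/day.
In each layer the seepage velocity is v_i = q/n_i, so the layer transit time is t_i = b_i·n_i / q:
  layer 1 (fine sand): t_1 = 12.6 × 0.13 / 0.09078 = 18.04 d
  layer 2 (silt): t_2 = 7.74 × 0.07 / 0.09078 = 5.968 d
Total t = Σ t_i = 24.01 days.

24.0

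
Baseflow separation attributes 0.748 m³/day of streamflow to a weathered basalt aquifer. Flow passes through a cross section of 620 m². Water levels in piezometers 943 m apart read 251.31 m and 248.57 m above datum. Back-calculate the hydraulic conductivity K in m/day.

0.415

Hydraulic gradient i = (251.31 − 248.57) / 943 = 2.74 / 943 = 0.002906.
From Q = K·A·i, K = Q / (A·i) = 0.748 / (620.0 × 0.002906) = 0.4152 m/day.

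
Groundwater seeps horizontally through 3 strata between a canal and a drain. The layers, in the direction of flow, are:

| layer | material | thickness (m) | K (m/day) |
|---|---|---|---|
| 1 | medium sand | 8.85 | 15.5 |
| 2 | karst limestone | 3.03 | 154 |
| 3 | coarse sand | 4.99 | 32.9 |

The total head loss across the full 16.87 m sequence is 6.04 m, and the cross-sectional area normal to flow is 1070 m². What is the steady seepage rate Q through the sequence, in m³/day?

Flow is perpendicular to layering, so the layers act in series and the equivalent K is the thickness-weighted harmonic mean.
Total thickness L = 8.85 + 3.03 + 4.99 = 16.87 m.
Σ(b_i/K_i) = 8.85/15.5 + 3.03/154 + 4.99/32.9 = 0.7423 d.
K_eq = L / Σ(b_i/K_i) = 16.87 / 0.7423 = 22.73 m/day.
Q = K_eq · A · (Δh/L) = 22.73 × 1070 × (6.04/16.87) = 8706 m³/day.

8710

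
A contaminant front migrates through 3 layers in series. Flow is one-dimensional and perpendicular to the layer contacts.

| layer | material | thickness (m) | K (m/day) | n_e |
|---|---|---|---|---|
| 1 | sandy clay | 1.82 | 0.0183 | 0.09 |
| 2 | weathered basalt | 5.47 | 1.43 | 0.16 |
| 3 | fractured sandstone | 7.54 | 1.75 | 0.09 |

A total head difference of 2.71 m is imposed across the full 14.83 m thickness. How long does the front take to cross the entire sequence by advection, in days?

With flow normal to the layers, continuity requires the same specific discharge q through every layer.
Σ(b_i/K_i) = 1.82/0.0183 + 5.47/1.43 + 7.54/1.75 = 107.6 d.
q = Δh / Σ(b_i/K_i) = 2.71 / 107.6 = 0.02519 m/day.
In each layer the seepage velocity is v_i = q/n_i, so the layer transit time is t_i = b_i·n_i / q:
  layer 1 (sandy clay): t_1 = 1.82 × 0.09 / 0.02519 = 6.503 d
  layer 2 (weathered basalt): t_2 = 5.47 × 0.16 / 0.02519 = 34.75 d
  layer 3 (fractured sandstone): t_3 = 7.54 × 0.09 / 0.02519 = 26.94 d
Total t = Σ t_i = 68.19 days.

68.2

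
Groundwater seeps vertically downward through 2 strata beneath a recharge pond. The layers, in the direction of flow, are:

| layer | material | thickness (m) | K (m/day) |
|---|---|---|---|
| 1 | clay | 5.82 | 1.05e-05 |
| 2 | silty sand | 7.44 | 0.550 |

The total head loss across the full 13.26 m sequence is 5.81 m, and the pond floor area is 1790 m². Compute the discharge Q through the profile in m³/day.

Flow is perpendicular to layering, so the layers act in series and the equivalent K is the thickness-weighted harmonic mean.
Total thickness L = 5.82 + 7.44 = 13.26 m.
Σ(b_i/K_i) = 5.82/1.05e-05 + 7.44/0.550 = 5.543e+05 d.
K_eq = L / Σ(b_i/K_i) = 13.26 / 5.543e+05 = 2.392e-05 m/day.
Q = K_eq · A · (Δh/L) = 2.392e-05 × 1790 × (5.81/13.26) = 0.01876 m³/day.

0.0188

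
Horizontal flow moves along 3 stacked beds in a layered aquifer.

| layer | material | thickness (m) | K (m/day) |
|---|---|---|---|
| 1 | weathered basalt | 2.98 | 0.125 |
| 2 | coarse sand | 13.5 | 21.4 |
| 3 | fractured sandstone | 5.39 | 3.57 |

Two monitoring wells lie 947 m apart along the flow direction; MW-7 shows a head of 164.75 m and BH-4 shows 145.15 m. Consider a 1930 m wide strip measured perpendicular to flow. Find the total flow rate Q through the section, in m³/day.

12300

Flow is parallel to layering, so each bed carries its own Darcy discharge and the transmissivities add.
Σ(K_i·b_i) = 0.125×2.98 + 21.4×13.5 + 3.57×5.39 = 308.5 m²/day.
Hydraulic gradient i = (164.75 − 145.15) / 947 = 19.6 / 947 = 0.02070.
Q = Σ(K_i·b_i) · W · i = 308.5 × 1930 × 0.02070 = 12324 m³/day.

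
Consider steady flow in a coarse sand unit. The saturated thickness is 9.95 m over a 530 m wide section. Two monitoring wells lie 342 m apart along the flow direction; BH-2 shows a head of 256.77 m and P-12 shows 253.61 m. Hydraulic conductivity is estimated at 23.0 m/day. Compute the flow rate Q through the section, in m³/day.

Cross-sectional area A = 530 × 9.95 = 5274 m².
Hydraulic gradient i = (256.77 − 253.61) / 342 = 3.16 / 342 = 0.009240.
Darcy's law: Q = K · A · i = 23.00 × 5274 × 0.009240 = 1121 m³/day.

1120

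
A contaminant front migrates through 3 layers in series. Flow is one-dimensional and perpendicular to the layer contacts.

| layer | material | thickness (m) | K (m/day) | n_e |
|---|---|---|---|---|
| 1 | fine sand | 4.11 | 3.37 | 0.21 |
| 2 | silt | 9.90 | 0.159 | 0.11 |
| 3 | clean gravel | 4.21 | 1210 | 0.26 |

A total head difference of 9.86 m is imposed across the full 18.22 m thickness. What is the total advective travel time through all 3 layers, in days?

19.6

With flow normal to the layers, continuity requires the same specific discharge q through every layer.
Σ(b_i/K_i) = 4.11/3.37 + 9.90/0.159 + 4.21/1210 = 63.49 d.
q = Δh / Σ(b_i/K_i) = 9.86 / 63.49 = 0.1553 m/day.
In each layer the seepage velocity is v_i = q/n_i, so the layer transit time is t_i = b_i·n_i / q:
  layer 1 (fine sand): t_1 = 4.11 × 0.21 / 0.1553 = 5.557 d
  layer 2 (silt): t_2 = 9.90 × 0.11 / 0.1553 = 7.012 d
  layer 3 (clean gravel): t_3 = 4.21 × 0.26 / 0.1553 = 7.048 d
Total t = Σ t_i = 19.62 days.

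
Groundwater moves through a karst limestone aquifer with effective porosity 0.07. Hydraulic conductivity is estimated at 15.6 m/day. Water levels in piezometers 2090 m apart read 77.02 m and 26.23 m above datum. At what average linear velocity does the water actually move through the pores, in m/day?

5.42

Hydraulic gradient i = (77.02 − 26.23) / 2090 = 50.79 / 2090 = 0.02430.
Darcy flux q = K · i = 15.60 × 0.02430 = 0.3791 m/day.
Seepage velocity v = q / n_e = 0.3791 / 0.07 = 5.416 m/day.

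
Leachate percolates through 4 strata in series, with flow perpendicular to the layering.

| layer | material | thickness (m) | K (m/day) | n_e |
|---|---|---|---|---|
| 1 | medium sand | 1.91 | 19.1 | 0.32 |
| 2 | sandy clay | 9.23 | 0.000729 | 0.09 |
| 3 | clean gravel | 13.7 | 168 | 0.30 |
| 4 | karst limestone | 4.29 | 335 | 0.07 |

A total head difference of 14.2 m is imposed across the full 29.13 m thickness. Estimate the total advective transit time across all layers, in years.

14.3

With flow normal to the layers, continuity requires the same specific discharge q through every layer.
Σ(b_i/K_i) = 1.91/19.1 + 9.23/0.000729 + 13.7/168 + 4.29/335 = 12661 d.
q = Δh / Σ(b_i/K_i) = 14.2 / 12661 = 0.001122 m/day.
In each layer the seepage velocity is v_i = q/n_i, so the layer transit time is t_i = b_i·n_i / q:
  layer 1 (medium sand): t_1 = 1.91 × 0.32 / 0.001122 = 545.0 d
  layer 2 (sandy clay): t_2 = 9.23 × 0.09 / 0.001122 = 740.7 d
  layer 3 (clean gravel): t_3 = 13.7 × 0.30 / 0.001122 = 3665 d
  layer 4 (karst limestone): t_4 = 4.29 × 0.07 / 0.001122 = 267.8 d
Total t = Σ t_i = 5218 days = 14.29 years.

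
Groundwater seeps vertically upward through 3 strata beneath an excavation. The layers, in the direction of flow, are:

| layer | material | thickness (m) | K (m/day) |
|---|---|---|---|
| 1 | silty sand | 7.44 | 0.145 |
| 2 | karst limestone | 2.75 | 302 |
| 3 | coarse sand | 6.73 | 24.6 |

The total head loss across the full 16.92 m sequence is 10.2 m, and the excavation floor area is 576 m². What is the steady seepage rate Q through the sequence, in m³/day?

Flow is perpendicular to layering, so the layers act in series and the equivalent K is the thickness-weighted harmonic mean.
Total thickness L = 7.44 + 2.75 + 6.73 = 16.92 m.
Σ(b_i/K_i) = 7.44/0.145 + 2.75/302 + 6.73/24.6 = 51.59 d.
K_eq = L / Σ(b_i/K_i) = 16.92 / 51.59 = 0.3280 m/day.
Q = K_eq · A · (Δh/L) = 0.3280 × 576 × (10.2/16.92) = 113.9 m³/day.

114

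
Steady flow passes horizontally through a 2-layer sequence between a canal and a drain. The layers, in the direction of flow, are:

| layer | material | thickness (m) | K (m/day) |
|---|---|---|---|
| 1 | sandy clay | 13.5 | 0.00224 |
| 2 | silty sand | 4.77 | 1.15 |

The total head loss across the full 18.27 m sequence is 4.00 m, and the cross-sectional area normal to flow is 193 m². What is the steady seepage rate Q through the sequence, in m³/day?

0.128

Flow is perpendicular to layering, so the layers act in series and the equivalent K is the thickness-weighted harmonic mean.
Total thickness L = 13.5 + 4.77 = 18.27 m.
Σ(b_i/K_i) = 13.5/0.00224 + 4.77/1.15 = 6031 d.
K_eq = L / Σ(b_i/K_i) = 18.27 / 6031 = 0.003029 m/day.
Q = K_eq · A · (Δh/L) = 0.003029 × 193 × (4.00/18.27) = 0.1280 m³/day.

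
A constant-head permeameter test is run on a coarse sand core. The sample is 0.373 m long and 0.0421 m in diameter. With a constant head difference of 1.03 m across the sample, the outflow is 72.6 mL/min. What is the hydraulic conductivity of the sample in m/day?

Cross-sectional area A = π·(d/2)² = π × (0.0421/2)² = 0.001392 m².
Convert discharge: 72.6 mL/min = 1.210e-06 m³/s.
Darcy's law rearranged: K = Q·L / (A·Δh) = 1.210e-06 × 0.373 / (0.001392 × 1.03) = 0.0003148 m/s = 27.20 m/day.

27.2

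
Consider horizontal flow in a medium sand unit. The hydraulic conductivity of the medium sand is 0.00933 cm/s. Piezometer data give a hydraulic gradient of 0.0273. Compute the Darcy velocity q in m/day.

Convert K: 0.00933 cm/s × 864 = 8.061 m/day.
Hydraulic gradient i = 0.0273.
Specific discharge q = K · i = 8.061 × 0.02730 = 0.2201 m/day.

0.220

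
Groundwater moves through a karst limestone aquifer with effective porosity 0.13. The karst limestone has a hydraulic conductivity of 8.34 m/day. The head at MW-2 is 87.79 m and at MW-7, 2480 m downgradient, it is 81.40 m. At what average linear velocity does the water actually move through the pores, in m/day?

Hydraulic gradient i = (87.79 − 81.40) / 2480 = 6.39 / 2480 = 0.002577.
Darcy flux q = K · i = 8.340 × 0.002577 = 0.02149 m/day.
Seepage velocity v = q / n_e = 0.02149 / 0.13 = 0.1653 m/day.

0.165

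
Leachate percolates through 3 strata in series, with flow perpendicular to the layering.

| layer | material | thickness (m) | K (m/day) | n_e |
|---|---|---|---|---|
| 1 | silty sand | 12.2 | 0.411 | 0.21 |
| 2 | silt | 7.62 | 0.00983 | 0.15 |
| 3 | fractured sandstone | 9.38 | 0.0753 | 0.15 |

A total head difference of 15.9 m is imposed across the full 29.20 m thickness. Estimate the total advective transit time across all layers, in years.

0.818

With flow normal to the layers, continuity requires the same specific discharge q through every layer.
Σ(b_i/K_i) = 12.2/0.411 + 7.62/0.00983 + 9.38/0.0753 = 929.4 d.
q = Δh / Σ(b_i/K_i) = 15.9 / 929.4 = 0.01711 m/day.
In each layer the seepage velocity is v_i = q/n_i, so the layer transit time is t_i = b_i·n_i / q:
  layer 1 (silty sand): t_1 = 12.2 × 0.21 / 0.01711 = 149.8 d
  layer 2 (silt): t_2 = 7.62 × 0.15 / 0.01711 = 66.81 d
  layer 3 (fractured sandstone): t_3 = 9.38 × 0.15 / 0.01711 = 82.25 d
Total t = Σ t_i = 298.8 days = 0.8181 years.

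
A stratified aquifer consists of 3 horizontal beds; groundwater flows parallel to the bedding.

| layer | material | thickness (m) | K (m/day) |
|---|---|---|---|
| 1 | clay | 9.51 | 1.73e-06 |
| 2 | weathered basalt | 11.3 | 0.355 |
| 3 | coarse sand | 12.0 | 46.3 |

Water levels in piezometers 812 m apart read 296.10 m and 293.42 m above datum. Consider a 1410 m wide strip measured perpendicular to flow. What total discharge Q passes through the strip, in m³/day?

2600

Flow is parallel to layering, so each bed carries its own Darcy discharge and the transmissivities add.
Σ(K_i·b_i) = 1.73e-06×9.51 + 0.355×11.3 + 46.3×12.0 = 559.6 m²/day.
Hydraulic gradient i = (296.10 − 293.42) / 812 = 2.68 / 812 = 0.003300.
Q = Σ(K_i·b_i) · W · i = 559.6 × 1410 × 0.003300 = 2604 m³/day.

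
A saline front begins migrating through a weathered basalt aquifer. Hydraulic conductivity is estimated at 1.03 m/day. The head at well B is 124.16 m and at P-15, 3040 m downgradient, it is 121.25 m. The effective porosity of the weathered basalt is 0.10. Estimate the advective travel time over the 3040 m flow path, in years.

844

Hydraulic gradient i = (124.16 − 121.25) / 3040 = 2.91 / 3040 = 0.0009572.
Darcy flux q = K · i = 1.030 × 0.0009572 = 0.0009860 m/day.
Seepage velocity v = q / n_e = 0.0009860 / 0.10 = 0.009860 m/day.
Travel time t = L / v = 3040 / 0.009860 = 3.083e+05 days = 844.2 years.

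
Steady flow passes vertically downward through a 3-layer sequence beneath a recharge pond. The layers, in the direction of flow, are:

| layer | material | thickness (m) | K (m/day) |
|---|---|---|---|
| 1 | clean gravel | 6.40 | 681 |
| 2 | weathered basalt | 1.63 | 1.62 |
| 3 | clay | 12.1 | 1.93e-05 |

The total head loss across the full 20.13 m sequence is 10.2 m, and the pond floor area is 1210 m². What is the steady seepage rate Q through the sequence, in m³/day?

0.0197

Flow is perpendicular to layering, so the layers act in series and the equivalent K is the thickness-weighted harmonic mean.
Total thickness L = 6.40 + 1.63 + 12.1 = 20.13 m.
Σ(b_i/K_i) = 6.40/681 + 1.63/1.62 + 12.1/1.93e-05 = 6.269e+05 d.
K_eq = L / Σ(b_i/K_i) = 20.13 / 6.269e+05 = 3.211e-05 m/day.
Q = K_eq · A · (Δh/L) = 3.211e-05 × 1210 × (10.2/20.13) = 0.01969 m³/day.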